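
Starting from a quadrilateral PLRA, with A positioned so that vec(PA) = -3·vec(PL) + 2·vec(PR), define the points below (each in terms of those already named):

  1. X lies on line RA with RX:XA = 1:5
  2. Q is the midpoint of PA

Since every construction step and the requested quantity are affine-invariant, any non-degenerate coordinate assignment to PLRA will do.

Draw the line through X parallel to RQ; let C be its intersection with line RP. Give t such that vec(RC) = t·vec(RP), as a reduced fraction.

Assign P = (0, 0), L = (1, 0), R = (0, 1), A = (-3, 2) — the answer is frame-independent, so this choice is without loss of generality.
1. X lies on line RA with RX:XA = 1:5 ⇒ X = (-1/2, 7/6)
2. Q is the midpoint of PA ⇒ Q = (-3/2, 1)
through X parallel to RQ: direction (-3/2, 0); meets RP at C = (0, 7/6)
C = R + t·(P−R) with t = -1/6

t = -1/6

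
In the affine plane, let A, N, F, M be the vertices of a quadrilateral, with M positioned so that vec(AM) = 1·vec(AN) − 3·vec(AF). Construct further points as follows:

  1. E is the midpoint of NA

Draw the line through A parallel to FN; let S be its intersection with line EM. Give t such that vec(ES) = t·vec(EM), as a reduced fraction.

t = 1/5

Work in coordinates with A = (0, 0), N = (1, 0), F = (0, 1), M = (1, -3).
1. E is the midpoint of NA ⇒ E = (1/2, 0)
through A parallel to FN: direction (1, -1); meets EM at S = (3/5, -3/5)
S = E + t·(M−E) with t = 1/5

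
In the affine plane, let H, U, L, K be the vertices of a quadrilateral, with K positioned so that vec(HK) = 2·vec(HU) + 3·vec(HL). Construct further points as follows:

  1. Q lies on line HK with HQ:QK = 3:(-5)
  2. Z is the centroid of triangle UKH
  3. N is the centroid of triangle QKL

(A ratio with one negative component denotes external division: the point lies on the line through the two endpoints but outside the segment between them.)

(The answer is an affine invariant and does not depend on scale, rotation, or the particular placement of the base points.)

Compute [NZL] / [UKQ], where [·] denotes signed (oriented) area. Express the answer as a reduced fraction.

[NZL]:[UKQ] = 7/45

Assign H = (0, 0), U = (1, 0), L = (0, 1), K = (2, 3) — the answer is frame-independent, so this choice is without loss of generality.
1. Q lies on line HK with HQ:QK = 3:(-5) ⇒ Q = (-3, -9/2)
2. Z is the centroid of triangle UKH ⇒ Z = (1, 1)
3. N is the centroid of triangle QKL ⇒ N = (-1/3, -1/6)
2·[NZL] = 7/6, 2·[UKQ] = 15/2
[NZL]:[UKQ] = 7/6:15/2 = 7/45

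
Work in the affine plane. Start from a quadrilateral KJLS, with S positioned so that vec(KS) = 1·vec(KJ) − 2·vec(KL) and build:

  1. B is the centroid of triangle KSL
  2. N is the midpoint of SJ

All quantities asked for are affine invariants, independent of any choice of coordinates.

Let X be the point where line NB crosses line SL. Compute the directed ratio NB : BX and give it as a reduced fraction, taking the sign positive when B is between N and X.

Assign K = (0, 0), J = (1, 0), L = (0, 1), S = (1, -2) — the answer is frame-independent, so this choice is without loss of generality.
1. B is the centroid of triangle KSL ⇒ B = (1/3, -1/3)
2. N is the midpoint of SJ ⇒ N = (1, -1)
line NB meets SL at X = (1/2, -1/2)
B = N + t·(X−N) with t = 4/3, so NB:BX = 4/3:-1/3

NB:BX = -4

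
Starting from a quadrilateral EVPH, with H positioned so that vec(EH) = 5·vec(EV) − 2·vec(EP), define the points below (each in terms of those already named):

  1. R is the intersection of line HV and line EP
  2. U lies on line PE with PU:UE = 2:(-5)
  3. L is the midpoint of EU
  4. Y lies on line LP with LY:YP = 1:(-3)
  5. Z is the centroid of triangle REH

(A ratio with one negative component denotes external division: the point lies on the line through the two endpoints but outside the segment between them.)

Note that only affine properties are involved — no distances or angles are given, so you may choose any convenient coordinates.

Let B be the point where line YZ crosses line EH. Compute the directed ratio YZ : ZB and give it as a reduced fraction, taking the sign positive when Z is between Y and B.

YZ:ZB = 7/2

Choose coordinates E = (0, 0), V = (1, 0), P = (0, 1), H = (5, -2).
1. R is the intersection of line HV and line EP ⇒ R = (0, 1/2)
2. U lies on line PE with PU:UE = 2:(-5) ⇒ U = (0, 5/3)
3. L is the midpoint of EU ⇒ L = (0, 5/6)
4. Y lies on line LP with LY:YP = 1:(-3) ⇒ Y = (0, 3/4)
5. Z is the centroid of triangle REH ⇒ Z = (5/3, -1/2)
line YZ meets EH at B = (15/7, -6/7)
Z = Y + t·(B−Y) with t = 7/9, so YZ:ZB = 7/9:2/9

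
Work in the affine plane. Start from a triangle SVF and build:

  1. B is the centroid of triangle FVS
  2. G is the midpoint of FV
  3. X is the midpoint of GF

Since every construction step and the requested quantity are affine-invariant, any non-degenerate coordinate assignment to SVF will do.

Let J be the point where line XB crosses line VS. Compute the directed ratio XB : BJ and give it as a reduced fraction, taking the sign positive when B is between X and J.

XB:BJ = 5/4

Assign S = (0, 0), V = (1, 0), F = (0, 1) — the answer is frame-independent, so this choice is without loss of generality.
1. B is the centroid of triangle FVS ⇒ B = (1/3, 1/3)
2. G is the midpoint of FV ⇒ G = (1/2, 1/2)
3. X is the midpoint of GF ⇒ X = (1/4, 3/4)
line XB meets VS at J = (2/5, 0)
B = X + t·(J−X) with t = 5/9, so XB:BJ = 5/9:4/9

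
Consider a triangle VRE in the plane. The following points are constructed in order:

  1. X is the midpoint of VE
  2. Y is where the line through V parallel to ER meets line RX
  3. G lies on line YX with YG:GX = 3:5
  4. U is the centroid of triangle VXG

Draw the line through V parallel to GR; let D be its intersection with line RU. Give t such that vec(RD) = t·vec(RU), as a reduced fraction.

Set V = (0, 0), R = (1, 0), E = (0, 1); any affine frame gives the same invariant.
1. X is the midpoint of VE ⇒ X = (0, 1/2)
2. Y is where the line through V parallel to ER meets line RX ⇒ Y = (-1, 1)
3. G lies on line YX with YG:GX = 3:5 ⇒ G = (-5/8, 13/16)
4. U is the centroid of triangle VXG ⇒ U = (-5/24, 7/16)
through V parallel to GR: direction (13/8, -13/16); meets RU at D = (-21/8, 21/16)
D = R + t·(U−R) with t = 3

t = 3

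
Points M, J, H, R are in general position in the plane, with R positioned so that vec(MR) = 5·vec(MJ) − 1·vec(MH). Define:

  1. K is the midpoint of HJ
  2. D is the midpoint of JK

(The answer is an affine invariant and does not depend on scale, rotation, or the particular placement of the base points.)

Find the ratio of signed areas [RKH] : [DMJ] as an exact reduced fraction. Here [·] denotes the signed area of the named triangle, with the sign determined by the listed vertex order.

Set M = (0, 0), J = (1, 0), H = (0, 1), R = (5, -1); any affine frame gives the same invariant.
1. K is the midpoint of HJ ⇒ K = (1/2, 1/2)
2. D is the midpoint of JK ⇒ D = (3/4, 1/4)
2·[RKH] = -3/2, 2·[DMJ] = 1/4
[RKH]:[DMJ] = -3/2:1/4 = -6

[RKH]:[DMJ] = -6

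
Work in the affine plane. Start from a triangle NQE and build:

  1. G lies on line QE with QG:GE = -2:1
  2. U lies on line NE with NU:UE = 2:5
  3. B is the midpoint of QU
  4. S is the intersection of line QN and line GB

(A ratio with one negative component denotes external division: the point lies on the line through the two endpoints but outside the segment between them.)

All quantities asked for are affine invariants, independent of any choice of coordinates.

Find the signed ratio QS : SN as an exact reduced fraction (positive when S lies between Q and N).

Work in coordinates with N = (0, 0), Q = (1, 0), E = (0, 1).
1. G lies on line QE with QG:GE = -2:1 ⇒ G = (-1, 2)
2. U lies on line NE with NU:UE = 2:5 ⇒ U = (0, 2/7)
3. B is the midpoint of QU ⇒ B = (1/2, 1/7)
4. S is the intersection of line QN and line GB ⇒ S = (8/13, 0)
S = Q + t·(N−Q) with t = 5/13, so QS:SN = t:(1−t) = 5/13:8/13

QS:SN = 5/8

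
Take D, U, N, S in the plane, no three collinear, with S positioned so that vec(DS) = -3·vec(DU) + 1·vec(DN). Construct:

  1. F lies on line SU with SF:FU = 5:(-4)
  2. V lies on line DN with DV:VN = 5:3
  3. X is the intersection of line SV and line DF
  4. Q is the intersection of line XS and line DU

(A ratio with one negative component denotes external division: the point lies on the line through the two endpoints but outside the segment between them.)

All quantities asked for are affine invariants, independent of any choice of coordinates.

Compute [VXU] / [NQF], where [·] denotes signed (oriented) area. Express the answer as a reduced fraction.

Work in coordinates with D = (0, 0), U = (1, 0), N = (0, 1), S = (-3, 1).
1. F lies on line SU with SF:FU = 5:(-4) ⇒ F = (17, -4)
2. V lies on line DN with DV:VN = 5:3 ⇒ V = (0, 5/8)
3. X is the intersection of line SV and line DF ⇒ X = (-17/3, 4/3)
4. Q is the intersection of line XS and line DU ⇒ Q = (5, 0)
2·[VXU] = 17/6, 2·[NQF] = -8
[VXU]:[NQF] = 17/6:-8 = -17/48

[VXU]:[NQF] = -17/48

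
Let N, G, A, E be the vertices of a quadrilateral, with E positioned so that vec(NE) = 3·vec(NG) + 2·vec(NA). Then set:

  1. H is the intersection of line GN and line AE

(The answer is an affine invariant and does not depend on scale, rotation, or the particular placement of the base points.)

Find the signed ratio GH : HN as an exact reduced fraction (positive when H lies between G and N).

Choose coordinates N = (0, 0), G = (1, 0), A = (0, 1), E = (3, 2).
1. H is the intersection of line GN and line AE ⇒ H = (-3, 0)
H = G + t·(N−G) with t = 4, so GH:HN = t:(1−t) = 4:-3

GH:HN = -4/3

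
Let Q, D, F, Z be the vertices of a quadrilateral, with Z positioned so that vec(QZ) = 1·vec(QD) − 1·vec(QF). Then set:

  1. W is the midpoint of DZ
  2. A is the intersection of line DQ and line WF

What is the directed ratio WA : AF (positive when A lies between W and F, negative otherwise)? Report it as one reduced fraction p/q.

Work in coordinates with Q = (0, 0), D = (1, 0), F = (0, 1), Z = (1, -1).
1. W is the midpoint of DZ ⇒ W = (1, -1/2)
2. A is the intersection of line DQ and line WF ⇒ A = (2/3, 0)
A = W + t·(F−W) with t = 1/3, so WA:AF = t:(1−t) = 1/3:2/3

WA:AF = 1/2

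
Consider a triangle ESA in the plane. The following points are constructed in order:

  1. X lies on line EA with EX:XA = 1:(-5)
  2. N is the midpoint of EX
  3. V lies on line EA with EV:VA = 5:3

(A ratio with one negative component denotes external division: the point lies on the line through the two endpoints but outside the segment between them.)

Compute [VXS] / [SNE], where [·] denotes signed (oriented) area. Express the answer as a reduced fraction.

Set E = (0, 0), S = (1, 0), A = (0, 1); any affine frame gives the same invariant.
1. X lies on line EA with EX:XA = 1:(-5) ⇒ X = (0, -1/4)
2. N is the midpoint of EX ⇒ N = (0, -1/8)
3. V lies on line EA with EV:VA = 5:3 ⇒ V = (0, 5/8)
2·[VXS] = 7/8, 2·[SNE] = -1/8
[VXS]:[SNE] = 7/8:-1/8 = -7

[VXS]:[SNE] = -7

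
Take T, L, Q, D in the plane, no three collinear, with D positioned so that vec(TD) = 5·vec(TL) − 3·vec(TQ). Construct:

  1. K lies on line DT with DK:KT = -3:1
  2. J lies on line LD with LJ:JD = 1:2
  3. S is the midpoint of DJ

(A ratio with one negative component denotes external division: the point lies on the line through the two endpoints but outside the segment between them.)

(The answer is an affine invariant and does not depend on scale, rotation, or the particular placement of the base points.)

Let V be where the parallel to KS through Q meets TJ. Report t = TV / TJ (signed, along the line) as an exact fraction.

Set T = (0, 0), L = (1, 0), Q = (0, 1), D = (5, -3); any affine frame gives the same invariant.
1. K lies on line DT with DK:KT = -3:1 ⇒ K = (-5/2, 3/2)
2. J lies on line LD with LJ:JD = 1:2 ⇒ J = (7/3, -1)
3. S is the midpoint of DJ ⇒ S = (11/3, -2)
through Q parallel to KS: direction (37/6, -7/2); meets TJ at V = (259/36, -37/12)
V = T + t·(J−T) with t = 37/12

t = 37/12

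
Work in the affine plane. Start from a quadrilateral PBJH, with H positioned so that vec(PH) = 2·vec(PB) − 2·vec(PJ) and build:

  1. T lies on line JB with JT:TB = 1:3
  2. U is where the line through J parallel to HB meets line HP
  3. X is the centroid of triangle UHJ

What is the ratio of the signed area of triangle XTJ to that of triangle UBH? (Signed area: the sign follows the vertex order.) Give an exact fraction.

Choose coordinates P = (0, 0), B = (1, 0), J = (0, 1), H = (2, -2).
1. T lies on line JB with JT:TB = 1:3 ⇒ T = (1/4, 3/4)
2. U is where the line through J parallel to HB meets line HP ⇒ U = (1, -1)
3. X is the centroid of triangle UHJ ⇒ X = (1, -2/3)
2·[XTJ] = 1/6, 2·[UBH] = -1
[XTJ]:[UBH] = 1/6:-1 = -1/6

[XTJ]:[UBH] = -1/6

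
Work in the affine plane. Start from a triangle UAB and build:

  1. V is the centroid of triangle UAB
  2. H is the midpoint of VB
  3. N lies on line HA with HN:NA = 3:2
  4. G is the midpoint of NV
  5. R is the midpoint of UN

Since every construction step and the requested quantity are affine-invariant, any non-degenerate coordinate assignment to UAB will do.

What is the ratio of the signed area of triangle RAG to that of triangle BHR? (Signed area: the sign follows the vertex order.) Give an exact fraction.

[RAG]:[BHR] = -4

Set U = (0, 0), A = (1, 0), B = (0, 1); any affine frame gives the same invariant.
1. V is the centroid of triangle UAB ⇒ V = (1/3, 1/3)
2. H is the midpoint of VB ⇒ H = (1/6, 2/3)
3. N lies on line HA with HN:NA = 3:2 ⇒ N = (2/3, 4/15)
4. G is the midpoint of NV ⇒ G = (1/2, 3/10)
5. R is the midpoint of UN ⇒ R = (1/3, 2/15)
2·[RAG] = 2/15, 2·[BHR] = -1/30
[RAG]:[BHR] = 2/15:-1/30 = -4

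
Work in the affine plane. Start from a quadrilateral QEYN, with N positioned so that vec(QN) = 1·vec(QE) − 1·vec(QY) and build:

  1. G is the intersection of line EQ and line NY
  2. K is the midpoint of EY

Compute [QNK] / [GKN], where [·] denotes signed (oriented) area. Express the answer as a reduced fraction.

[QNK]:[GKN] = -4

Assign Q = (0, 0), E = (1, 0), Y = (0, 1), N = (1, -1) — the answer is frame-independent, so this choice is without loss of generality.
1. G is the intersection of line EQ and line NY ⇒ G = (1/2, 0)
2. K is the midpoint of EY ⇒ K = (1/2, 1/2)
2·[QNK] = 1, 2·[GKN] = -1/4
[QNK]:[GKN] = 1:-1/4 = -4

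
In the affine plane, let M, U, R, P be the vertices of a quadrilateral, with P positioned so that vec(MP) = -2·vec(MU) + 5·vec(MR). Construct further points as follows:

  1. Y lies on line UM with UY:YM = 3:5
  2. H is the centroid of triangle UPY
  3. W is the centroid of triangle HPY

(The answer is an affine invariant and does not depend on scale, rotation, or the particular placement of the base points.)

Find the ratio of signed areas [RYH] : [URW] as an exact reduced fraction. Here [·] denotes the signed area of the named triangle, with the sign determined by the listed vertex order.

[RYH]:[URW] = -21/52

Choose coordinates M = (0, 0), U = (1, 0), R = (0, 1), P = (-2, 5).
1. Y lies on line UM with UY:YM = 3:5 ⇒ Y = (5/8, 0)
2. H is the centroid of triangle UPY ⇒ H = (-1/8, 5/3)
3. W is the centroid of triangle HPY ⇒ W = (-1/2, 20/9)
2·[RYH] = 7/24, 2·[URW] = -13/18
[RYH]:[URW] = 7/24:-13/18 = -21/52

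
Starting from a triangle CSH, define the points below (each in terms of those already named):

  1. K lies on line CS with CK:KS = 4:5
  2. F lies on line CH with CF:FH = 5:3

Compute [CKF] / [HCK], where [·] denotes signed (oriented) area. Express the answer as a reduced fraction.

[CKF]:[HCK] = 5/8

Assign C = (0, 0), S = (1, 0), H = (0, 1) — the answer is frame-independent, so this choice is without loss of generality.
1. K lies on line CS with CK:KS = 4:5 ⇒ K = (4/9, 0)
2. F lies on line CH with CF:FH = 5:3 ⇒ F = (0, 5/8)
2·[CKF] = 5/18, 2·[HCK] = 4/9
[CKF]:[HCK] = 5/18:4/9 = 5/8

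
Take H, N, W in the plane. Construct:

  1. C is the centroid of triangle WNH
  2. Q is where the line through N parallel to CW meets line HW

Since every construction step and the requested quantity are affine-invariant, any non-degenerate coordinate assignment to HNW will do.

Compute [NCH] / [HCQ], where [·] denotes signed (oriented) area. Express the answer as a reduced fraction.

Choose coordinates H = (0, 0), N = (1, 0), W = (0, 1).
1. C is the centroid of triangle WNH ⇒ C = (1/3, 1/3)
2. Q is where the line through N parallel to CW meets line HW ⇒ Q = (0, 2)
2·[NCH] = 1/3, 2·[HCQ] = 2/3
[NCH]:[HCQ] = 1/3:2/3 = 1/2

[NCH]:[HCQ] = 1/2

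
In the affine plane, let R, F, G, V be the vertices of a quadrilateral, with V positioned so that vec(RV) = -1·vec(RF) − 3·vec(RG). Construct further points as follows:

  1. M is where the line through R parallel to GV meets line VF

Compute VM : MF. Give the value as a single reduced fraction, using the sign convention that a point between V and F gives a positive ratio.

VM:MF = 1/4

Set R = (0, 0), F = (1, 0), G = (0, 1), V = (-1, -3); any affine frame gives the same invariant.
1. M is where the line through R parallel to GV meets line VF ⇒ M = (-3/5, -12/5)
M = V + t·(F−V) with t = 1/5, so VM:MF = t:(1−t) = 1/5:4/5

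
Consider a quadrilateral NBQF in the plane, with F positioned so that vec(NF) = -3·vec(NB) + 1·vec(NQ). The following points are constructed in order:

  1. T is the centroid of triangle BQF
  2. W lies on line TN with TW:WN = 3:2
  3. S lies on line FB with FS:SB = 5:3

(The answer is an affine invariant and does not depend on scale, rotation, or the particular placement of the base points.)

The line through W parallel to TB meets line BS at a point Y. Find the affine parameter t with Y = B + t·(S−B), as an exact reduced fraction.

t = 16/15

Set N = (0, 0), B = (1, 0), Q = (0, 1), F = (-3, 1); any affine frame gives the same invariant.
1. T is the centroid of triangle BQF ⇒ T = (-2/3, 2/3)
2. W lies on line TN with TW:WN = 3:2 ⇒ W = (-4/15, 4/15)
3. S lies on line FB with FS:SB = 5:3 ⇒ S = (-1/2, 3/8)
through W parallel to TB: direction (5/3, -2/3); meets BS at Y = (-3/5, 2/5)
Y = B + t·(S−B) with t = 16/15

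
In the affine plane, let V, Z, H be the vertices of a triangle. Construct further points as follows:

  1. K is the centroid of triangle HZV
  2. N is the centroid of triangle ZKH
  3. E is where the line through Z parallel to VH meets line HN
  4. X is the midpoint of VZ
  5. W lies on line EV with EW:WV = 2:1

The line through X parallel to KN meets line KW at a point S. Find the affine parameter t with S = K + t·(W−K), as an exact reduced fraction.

t = 6/5

Set V = (0, 0), Z = (1, 0), H = (0, 1); any affine frame gives the same invariant.
1. K is the centroid of triangle HZV ⇒ K = (1/3, 1/3)
2. N is the centroid of triangle ZKH ⇒ N = (4/9, 4/9)
3. E is where the line through Z parallel to VH meets line HN ⇒ E = (1, -1/4)
4. X is the midpoint of VZ ⇒ X = (1/2, 0)
5. W lies on line EV with EW:WV = 2:1 ⇒ W = (1/3, -1/12)
through X parallel to KN: direction (1/9, 1/9); meets KW at S = (1/3, -1/6)
S = K + t·(W−K) with t = 6/5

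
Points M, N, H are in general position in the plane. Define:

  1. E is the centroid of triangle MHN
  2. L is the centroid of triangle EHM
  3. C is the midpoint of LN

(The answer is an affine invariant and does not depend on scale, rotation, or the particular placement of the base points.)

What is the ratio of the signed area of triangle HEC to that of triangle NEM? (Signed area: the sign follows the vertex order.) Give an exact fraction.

Assign M = (0, 0), N = (1, 0), H = (0, 1) — the answer is frame-independent, so this choice is without loss of generality.
1. E is the centroid of triangle MHN ⇒ E = (1/3, 1/3)
2. L is the centroid of triangle EHM ⇒ L = (1/9, 4/9)
3. C is the midpoint of LN ⇒ C = (5/9, 2/9)
2·[HEC] = 1/9, 2·[NEM] = 1/3
[HEC]:[NEM] = 1/9:1/3 = 1/3

[HEC]:[NEM] = 1/3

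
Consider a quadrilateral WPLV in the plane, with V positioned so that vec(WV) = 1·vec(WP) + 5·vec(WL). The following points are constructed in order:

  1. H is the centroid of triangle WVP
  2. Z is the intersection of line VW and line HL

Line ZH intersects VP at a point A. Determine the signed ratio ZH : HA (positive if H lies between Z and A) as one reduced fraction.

ZH:HA = 5/4

Work in coordinates with W = (0, 0), P = (1, 0), L = (0, 1), V = (1, 5).
1. H is the centroid of triangle WVP ⇒ H = (2/3, 5/3)
2. Z is the intersection of line VW and line HL ⇒ Z = (1/4, 5/4)
line ZH meets VP at A = (1, 2)
H = Z + t·(A−Z) with t = 5/9, so ZH:HA = 5/9:4/9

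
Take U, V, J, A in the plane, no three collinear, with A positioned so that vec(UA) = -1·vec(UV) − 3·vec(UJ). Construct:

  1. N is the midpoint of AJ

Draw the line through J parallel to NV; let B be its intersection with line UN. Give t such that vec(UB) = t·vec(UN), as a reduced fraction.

t = -3/2

Work in coordinates with U = (0, 0), V = (1, 0), J = (0, 1), A = (-1, -3).
1. N is the midpoint of AJ ⇒ N = (-1/2, -1)
through J parallel to NV: direction (3/2, 1); meets UN at B = (3/4, 3/2)
B = U + t·(N−U) with t = -3/2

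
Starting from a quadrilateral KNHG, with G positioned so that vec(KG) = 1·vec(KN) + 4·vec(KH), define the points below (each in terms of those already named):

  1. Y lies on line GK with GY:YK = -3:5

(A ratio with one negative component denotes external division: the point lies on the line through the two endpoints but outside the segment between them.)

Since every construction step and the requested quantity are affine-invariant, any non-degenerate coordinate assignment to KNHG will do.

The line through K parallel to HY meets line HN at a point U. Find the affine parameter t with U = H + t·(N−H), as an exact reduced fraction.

t = 5/23

Work in coordinates with K = (0, 0), N = (1, 0), H = (0, 1), G = (1, 4).
1. Y lies on line GK with GY:YK = -3:5 ⇒ Y = (5/2, 10)
through K parallel to HY: direction (5/2, 9); meets HN at U = (5/23, 18/23)
U = H + t·(N−H) with t = 5/23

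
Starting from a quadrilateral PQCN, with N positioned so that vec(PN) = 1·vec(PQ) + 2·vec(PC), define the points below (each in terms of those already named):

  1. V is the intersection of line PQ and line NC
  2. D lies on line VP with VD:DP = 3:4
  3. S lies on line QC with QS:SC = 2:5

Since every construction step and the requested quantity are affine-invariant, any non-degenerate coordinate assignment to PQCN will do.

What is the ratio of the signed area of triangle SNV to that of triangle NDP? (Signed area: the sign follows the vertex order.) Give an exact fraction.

Choose coordinates P = (0, 0), Q = (1, 0), C = (0, 1), N = (1, 2).
1. V is the intersection of line PQ and line NC ⇒ V = (-1, 0)
2. D lies on line VP with VD:DP = 3:4 ⇒ D = (-4/7, 0)
3. S lies on line QC with QS:SC = 2:5 ⇒ S = (5/7, 2/7)
2·[SNV] = 20/7, 2·[NDP] = 8/7
[SNV]:[NDP] = 20/7:8/7 = 5/2

[SNV]:[NDP] = 5/2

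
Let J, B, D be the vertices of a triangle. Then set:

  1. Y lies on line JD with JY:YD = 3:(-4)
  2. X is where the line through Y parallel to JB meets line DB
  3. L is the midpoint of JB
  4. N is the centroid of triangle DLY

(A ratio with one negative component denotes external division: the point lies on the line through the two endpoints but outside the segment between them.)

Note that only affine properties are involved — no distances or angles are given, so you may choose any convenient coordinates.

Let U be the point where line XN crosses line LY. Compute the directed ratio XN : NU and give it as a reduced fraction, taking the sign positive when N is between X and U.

Choose coordinates J = (0, 0), B = (1, 0), D = (0, 1).
1. Y lies on line JD with JY:YD = 3:(-4) ⇒ Y = (0, -3)
2. X is where the line through Y parallel to JB meets line DB ⇒ X = (4, -3)
3. L is the midpoint of JB ⇒ L = (1/2, 0)
4. N is the centroid of triangle DLY ⇒ N = (1/6, -2/3)
line XN meets LY at U = (7/19, -15/19)
N = X + t·(U−X) with t = 19/18, so XN:NU = 19/18:-1/18

XN:NU = -19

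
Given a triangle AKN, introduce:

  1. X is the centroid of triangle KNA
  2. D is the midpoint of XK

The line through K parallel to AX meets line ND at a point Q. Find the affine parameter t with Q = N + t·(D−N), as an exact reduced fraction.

t = 4/3

Set A = (0, 0), K = (1, 0), N = (0, 1); any affine frame gives the same invariant.
1. X is the centroid of triangle KNA ⇒ X = (1/3, 1/3)
2. D is the midpoint of XK ⇒ D = (2/3, 1/6)
through K parallel to AX: direction (1/3, 1/3); meets ND at Q = (8/9, -1/9)
Q = N + t·(D−N) with t = 4/3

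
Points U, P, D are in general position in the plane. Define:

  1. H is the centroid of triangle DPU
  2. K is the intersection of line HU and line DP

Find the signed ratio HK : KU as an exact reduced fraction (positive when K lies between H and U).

HK:KU = -1/3

Choose coordinates U = (0, 0), P = (1, 0), D = (0, 1).
1. H is the centroid of triangle DPU ⇒ H = (1/3, 1/3)
2. K is the intersection of line HU and line DP ⇒ K = (1/2, 1/2)
K = H + t·(U−H) with t = -1/2, so HK:KU = t:(1−t) = -1/2:3/2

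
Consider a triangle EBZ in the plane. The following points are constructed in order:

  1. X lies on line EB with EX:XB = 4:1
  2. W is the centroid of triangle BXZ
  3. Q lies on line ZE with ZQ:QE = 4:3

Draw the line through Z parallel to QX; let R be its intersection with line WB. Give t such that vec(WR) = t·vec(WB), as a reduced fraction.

t = -29/10

Assign E = (0, 0), B = (1, 0), Z = (0, 1) — the answer is frame-independent, so this choice is without loss of generality.
1. X lies on line EB with EX:XB = 4:1 ⇒ X = (4/5, 0)
2. W is the centroid of triangle BXZ ⇒ W = (3/5, 1/3)
3. Q lies on line ZE with ZQ:QE = 4:3 ⇒ Q = (0, 3/7)
through Z parallel to QX: direction (4/5, -3/7); meets WB at R = (-14/25, 13/10)
R = W + t·(B−W) with t = -29/10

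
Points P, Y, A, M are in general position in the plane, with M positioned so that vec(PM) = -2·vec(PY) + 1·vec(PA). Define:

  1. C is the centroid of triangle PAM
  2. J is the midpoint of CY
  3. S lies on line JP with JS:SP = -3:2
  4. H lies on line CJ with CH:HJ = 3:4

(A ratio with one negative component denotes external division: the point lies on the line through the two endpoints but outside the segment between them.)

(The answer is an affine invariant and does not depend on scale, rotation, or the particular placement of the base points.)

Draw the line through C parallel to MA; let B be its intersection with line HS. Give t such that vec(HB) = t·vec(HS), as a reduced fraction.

t = -3/25

Assign P = (0, 0), Y = (1, 0), A = (0, 1), M = (-2, 1) — the answer is frame-independent, so this choice is without loss of generality.
1. C is the centroid of triangle PAM ⇒ C = (-2/3, 2/3)
2. J is the midpoint of CY ⇒ J = (1/6, 1/3)
3. S lies on line JP with JS:SP = -3:2 ⇒ S = (-1/3, -2/3)
4. H lies on line CJ with CH:HJ = 3:4 ⇒ H = (-13/42, 11/21)
through C parallel to MA: direction (2, 0); meets HS at B = (-23/75, 2/3)
B = H + t·(S−H) with t = -3/25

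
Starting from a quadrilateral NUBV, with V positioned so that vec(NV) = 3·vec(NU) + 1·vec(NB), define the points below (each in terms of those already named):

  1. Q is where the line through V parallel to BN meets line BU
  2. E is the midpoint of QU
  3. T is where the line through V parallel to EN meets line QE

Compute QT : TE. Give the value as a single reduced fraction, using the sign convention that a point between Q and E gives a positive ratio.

Set N = (0, 0), U = (1, 0), B = (0, 1), V = (3, 1); any affine frame gives the same invariant.
1. Q is where the line through V parallel to BN meets line BU ⇒ Q = (3, -2)
2. E is the midpoint of QU ⇒ E = (2, -1)
3. T is where the line through V parallel to EN meets line QE ⇒ T = (-3, 4)
T = Q + t·(E−Q) with t = 6, so QT:TE = t:(1−t) = 6:-5

QT:TE = -6/5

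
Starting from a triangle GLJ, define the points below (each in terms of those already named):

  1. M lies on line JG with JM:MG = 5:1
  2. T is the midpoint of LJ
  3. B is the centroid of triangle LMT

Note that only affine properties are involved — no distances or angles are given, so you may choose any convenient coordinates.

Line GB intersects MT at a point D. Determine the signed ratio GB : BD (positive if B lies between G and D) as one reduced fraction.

GB:BD = -2/5

Set G = (0, 0), L = (1, 0), J = (0, 1); any affine frame gives the same invariant.
1. M lies on line JG with JM:MG = 5:1 ⇒ M = (0, 1/6)
2. T is the midpoint of LJ ⇒ T = (1/2, 1/2)
3. B is the centroid of triangle LMT ⇒ B = (1/2, 2/9)
line GB meets MT at D = (-3/4, -1/3)
B = G + t·(D−G) with t = -2/3, so GB:BD = -2/3:5/3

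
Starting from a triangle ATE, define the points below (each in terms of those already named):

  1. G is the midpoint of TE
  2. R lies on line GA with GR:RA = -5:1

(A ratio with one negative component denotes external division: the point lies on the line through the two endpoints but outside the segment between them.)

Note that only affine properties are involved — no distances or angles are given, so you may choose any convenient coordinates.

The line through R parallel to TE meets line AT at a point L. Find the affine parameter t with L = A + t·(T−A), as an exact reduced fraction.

t = -1/4

Set A = (0, 0), T = (1, 0), E = (0, 1); any affine frame gives the same invariant.
1. G is the midpoint of TE ⇒ G = (1/2, 1/2)
2. R lies on line GA with GR:RA = -5:1 ⇒ R = (-1/8, -1/8)
through R parallel to TE: direction (-1, 1); meets AT at L = (-1/4, 0)
L = A + t·(T−A) with t = -1/4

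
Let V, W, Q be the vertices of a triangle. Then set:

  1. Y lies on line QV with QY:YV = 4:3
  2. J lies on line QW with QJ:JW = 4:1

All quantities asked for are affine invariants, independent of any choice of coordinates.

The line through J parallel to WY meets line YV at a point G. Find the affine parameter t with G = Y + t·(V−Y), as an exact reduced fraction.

t = -4/15

Work in coordinates with V = (0, 0), W = (1, 0), Q = (0, 1).
1. Y lies on line QV with QY:YV = 4:3 ⇒ Y = (0, 3/7)
2. J lies on line QW with QJ:JW = 4:1 ⇒ J = (4/5, 1/5)
through J parallel to WY: direction (-1, 3/7); meets YV at G = (0, 19/35)
G = Y + t·(V−Y) with t = -4/15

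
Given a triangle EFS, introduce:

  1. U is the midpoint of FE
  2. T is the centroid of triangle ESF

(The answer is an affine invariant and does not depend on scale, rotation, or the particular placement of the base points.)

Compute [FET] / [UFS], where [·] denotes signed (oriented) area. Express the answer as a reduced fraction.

[FET]:[UFS] = -2/3

Assign E = (0, 0), F = (1, 0), S = (0, 1) — the answer is frame-independent, so this choice is without loss of generality.
1. U is the midpoint of FE ⇒ U = (1/2, 0)
2. T is the centroid of triangle ESF ⇒ T = (1/3, 1/3)
2·[FET] = -1/3, 2·[UFS] = 1/2
[FET]:[UFS] = -1/3:1/2 = -2/3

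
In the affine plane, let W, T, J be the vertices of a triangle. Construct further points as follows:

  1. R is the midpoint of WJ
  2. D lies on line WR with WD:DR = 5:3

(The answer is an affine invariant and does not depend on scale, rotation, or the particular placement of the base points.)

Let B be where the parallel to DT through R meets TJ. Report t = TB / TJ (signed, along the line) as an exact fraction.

Choose coordinates W = (0, 0), T = (1, 0), J = (0, 1).
1. R is the midpoint of WJ ⇒ R = (0, 1/2)
2. D lies on line WR with WD:DR = 5:3 ⇒ D = (0, 5/16)
through R parallel to DT: direction (1, -5/16); meets TJ at B = (8/11, 3/11)
B = T + t·(J−T) with t = 3/11

t = 3/11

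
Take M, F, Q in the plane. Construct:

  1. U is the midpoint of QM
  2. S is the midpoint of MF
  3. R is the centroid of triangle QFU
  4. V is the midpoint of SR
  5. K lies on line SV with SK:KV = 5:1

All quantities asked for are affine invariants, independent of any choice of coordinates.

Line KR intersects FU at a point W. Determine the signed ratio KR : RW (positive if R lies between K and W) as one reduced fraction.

KR:RW = -35/24

Work in coordinates with M = (0, 0), F = (1, 0), Q = (0, 1).
1. U is the midpoint of QM ⇒ U = (0, 1/2)
2. S is the midpoint of MF ⇒ S = (1/2, 0)
3. R is the centroid of triangle QFU ⇒ R = (1/3, 1/2)
4. V is the midpoint of SR ⇒ V = (5/12, 1/4)
5. K lies on line SV with SK:KV = 5:1 ⇒ K = (31/72, 5/24)
line KR meets FU at W = (2/5, 3/10)
R = K + t·(W−K) with t = 35/11, so KR:RW = 35/11:-24/11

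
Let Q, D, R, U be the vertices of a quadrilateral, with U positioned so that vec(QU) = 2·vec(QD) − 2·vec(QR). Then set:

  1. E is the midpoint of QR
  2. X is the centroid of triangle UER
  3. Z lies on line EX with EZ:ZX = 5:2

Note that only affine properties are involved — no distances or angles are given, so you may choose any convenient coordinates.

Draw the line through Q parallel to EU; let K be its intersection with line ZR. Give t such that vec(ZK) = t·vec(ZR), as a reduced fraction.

Set Q = (0, 0), D = (1, 0), R = (0, 1), U = (2, -2); any affine frame gives the same invariant.
1. E is the midpoint of QR ⇒ E = (0, 1/2)
2. X is the centroid of triangle UER ⇒ X = (2/3, -1/6)
3. Z lies on line EX with EZ:ZX = 5:2 ⇒ Z = (10/21, 1/42)
through Q parallel to EU: direction (2, -5/2); meets ZR at K = (5/4, -25/16)
K = Z + t·(R−Z) with t = -13/8

t = -13/8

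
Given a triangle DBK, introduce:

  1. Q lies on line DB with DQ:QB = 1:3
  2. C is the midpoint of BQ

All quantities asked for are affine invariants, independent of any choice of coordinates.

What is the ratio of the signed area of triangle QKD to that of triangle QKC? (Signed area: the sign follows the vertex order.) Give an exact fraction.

Assign D = (0, 0), B = (1, 0), K = (0, 1) — the answer is frame-independent, so this choice is without loss of generality.
1. Q lies on line DB with DQ:QB = 1:3 ⇒ Q = (1/4, 0)
2. C is the midpoint of BQ ⇒ C = (5/8, 0)
2·[QKD] = 1/4, 2·[QKC] = -3/8
[QKD]:[QKC] = 1/4:-3/8 = -2/3

[QKD]:[QKC] = -2/3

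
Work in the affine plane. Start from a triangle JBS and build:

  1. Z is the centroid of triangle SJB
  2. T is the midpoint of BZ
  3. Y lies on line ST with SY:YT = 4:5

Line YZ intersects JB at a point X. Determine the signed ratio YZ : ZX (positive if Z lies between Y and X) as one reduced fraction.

YZ:ZX = 8/9

Choose coordinates J = (0, 0), B = (1, 0), S = (0, 1).
1. Z is the centroid of triangle SJB ⇒ Z = (1/3, 1/3)
2. T is the midpoint of BZ ⇒ T = (2/3, 1/6)
3. Y lies on line ST with SY:YT = 4:5 ⇒ Y = (8/27, 17/27)
line YZ meets JB at X = (3/8, 0)
Z = Y + t·(X−Y) with t = 8/17, so YZ:ZX = 8/17:9/17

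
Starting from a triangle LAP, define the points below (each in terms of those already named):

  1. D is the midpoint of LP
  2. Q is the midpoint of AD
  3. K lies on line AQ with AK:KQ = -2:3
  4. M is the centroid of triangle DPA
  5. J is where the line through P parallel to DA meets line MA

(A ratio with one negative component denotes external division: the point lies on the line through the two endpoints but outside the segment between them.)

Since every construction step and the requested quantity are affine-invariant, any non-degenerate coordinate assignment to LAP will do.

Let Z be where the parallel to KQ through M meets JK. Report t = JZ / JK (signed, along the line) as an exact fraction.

Choose coordinates L = (0, 0), A = (1, 0), P = (0, 1).
1. D is the midpoint of LP ⇒ D = (0, 1/2)
2. Q is the midpoint of AD ⇒ Q = (1/2, 1/4)
3. K lies on line AQ with AK:KQ = -2:3 ⇒ K = (2, -1/2)
4. M is the centroid of triangle DPA ⇒ M = (1/3, 1/2)
5. J is where the line through P parallel to DA meets line MA ⇒ J = (-1, 3/2)
through M parallel to KQ: direction (-3/2, 3/4); meets JK at Z = (1, 1/6)
Z = J + t·(K−J) with t = 2/3

t = 2/3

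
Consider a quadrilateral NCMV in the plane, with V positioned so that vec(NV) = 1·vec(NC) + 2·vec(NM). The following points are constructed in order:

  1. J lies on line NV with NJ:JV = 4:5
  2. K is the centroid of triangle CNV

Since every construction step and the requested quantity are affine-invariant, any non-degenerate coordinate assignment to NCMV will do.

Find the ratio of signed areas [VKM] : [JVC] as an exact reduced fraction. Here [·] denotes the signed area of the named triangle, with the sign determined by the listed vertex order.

Choose coordinates N = (0, 0), C = (1, 0), M = (0, 1), V = (1, 2).
1. J lies on line NV with NJ:JV = 4:5 ⇒ J = (4/9, 8/9)
2. K is the centroid of triangle CNV ⇒ K = (2/3, 2/3)
2·[VKM] = -1, 2·[JVC] = -10/9
[VKM]:[JVC] = -1:-10/9 = 9/10

[VKM]:[JVC] = 9/10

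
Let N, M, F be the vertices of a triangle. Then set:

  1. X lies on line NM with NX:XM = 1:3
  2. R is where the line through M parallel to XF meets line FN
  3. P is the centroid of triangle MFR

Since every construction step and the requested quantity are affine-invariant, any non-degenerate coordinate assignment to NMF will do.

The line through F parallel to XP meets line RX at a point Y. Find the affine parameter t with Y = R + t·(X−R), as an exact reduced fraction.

t = 1/3

Assign N = (0, 0), M = (1, 0), F = (0, 1) — the answer is frame-independent, so this choice is without loss of generality.
1. X lies on line NM with NX:XM = 1:3 ⇒ X = (1/4, 0)
2. R is where the line through M parallel to XF meets line FN ⇒ R = (0, 4)
3. P is the centroid of triangle MFR ⇒ P = (1/3, 5/3)
through F parallel to XP: direction (1/12, 5/3); meets RX at Y = (1/12, 8/3)
Y = R + t·(X−R) with t = 1/3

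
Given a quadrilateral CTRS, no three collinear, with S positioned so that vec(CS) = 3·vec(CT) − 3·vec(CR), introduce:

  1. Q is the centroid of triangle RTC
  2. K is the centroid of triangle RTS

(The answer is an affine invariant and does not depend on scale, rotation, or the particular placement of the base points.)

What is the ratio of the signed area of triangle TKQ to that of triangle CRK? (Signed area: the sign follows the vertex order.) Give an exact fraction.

[TKQ]:[CRK] = 1/4

Assign C = (0, 0), T = (1, 0), R = (0, 1), S = (3, -3) — the answer is frame-independent, so this choice is without loss of generality.
1. Q is the centroid of triangle RTC ⇒ Q = (1/3, 1/3)
2. K is the centroid of triangle RTS ⇒ K = (4/3, -2/3)
2·[TKQ] = -1/3, 2·[CRK] = -4/3
[TKQ]:[CRK] = -1/3:-4/3 = 1/4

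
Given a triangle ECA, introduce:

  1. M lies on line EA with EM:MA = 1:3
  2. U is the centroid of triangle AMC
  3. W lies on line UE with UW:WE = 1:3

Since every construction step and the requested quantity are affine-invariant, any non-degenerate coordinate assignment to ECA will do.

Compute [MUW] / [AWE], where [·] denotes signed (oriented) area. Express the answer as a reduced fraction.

Choose coordinates E = (0, 0), C = (1, 0), A = (0, 1).
1. M lies on line EA with EM:MA = 1:3 ⇒ M = (0, 1/4)
2. U is the centroid of triangle AMC ⇒ U = (1/3, 5/12)
3. W lies on line UE with UW:WE = 1:3 ⇒ W = (1/4, 5/16)
2·[MUW] = -1/48, 2·[AWE] = -1/4
[MUW]:[AWE] = -1/48:-1/4 = 1/12

[MUW]:[AWE] = 1/12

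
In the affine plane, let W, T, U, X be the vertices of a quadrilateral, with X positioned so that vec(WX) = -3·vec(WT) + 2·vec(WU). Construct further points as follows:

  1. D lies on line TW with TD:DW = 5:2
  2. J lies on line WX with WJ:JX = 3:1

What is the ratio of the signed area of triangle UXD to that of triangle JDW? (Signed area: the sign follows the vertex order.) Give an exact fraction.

Set W = (0, 0), T = (1, 0), U = (0, 1), X = (-3, 2); any affine frame gives the same invariant.
1. D lies on line TW with TD:DW = 5:2 ⇒ D = (2/7, 0)
2. J lies on line WX with WJ:JX = 3:1 ⇒ J = (-9/4, 3/2)
2·[UXD] = 19/7, 2·[JDW] = -3/7
[UXD]:[JDW] = 19/7:-3/7 = -19/3

[UXD]:[JDW] = -19/3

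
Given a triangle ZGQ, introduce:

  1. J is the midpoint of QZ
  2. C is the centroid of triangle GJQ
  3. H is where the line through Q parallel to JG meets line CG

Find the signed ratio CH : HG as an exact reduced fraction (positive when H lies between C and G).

CH:HG = -2/3

Choose coordinates Z = (0, 0), G = (1, 0), Q = (0, 1).
1. J is the midpoint of QZ ⇒ J = (0, 1/2)
2. C is the centroid of triangle GJQ ⇒ C = (1/3, 1/2)
3. H is where the line through Q parallel to JG meets line CG ⇒ H = (-1, 3/2)
H = C + t·(G−C) with t = -2, so CH:HG = t:(1−t) = -2:3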